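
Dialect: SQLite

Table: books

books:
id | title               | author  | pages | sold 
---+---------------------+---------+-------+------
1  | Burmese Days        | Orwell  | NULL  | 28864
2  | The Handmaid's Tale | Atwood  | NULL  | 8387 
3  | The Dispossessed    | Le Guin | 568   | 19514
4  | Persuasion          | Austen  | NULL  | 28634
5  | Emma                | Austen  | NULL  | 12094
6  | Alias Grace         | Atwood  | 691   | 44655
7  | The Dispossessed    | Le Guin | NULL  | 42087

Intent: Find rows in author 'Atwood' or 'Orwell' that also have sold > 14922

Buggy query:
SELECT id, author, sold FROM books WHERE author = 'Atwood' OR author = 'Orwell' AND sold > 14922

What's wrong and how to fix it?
Bug: AND binds tighter than OR, so this parses as author = 'Atwood' OR (author = 'Orwell' AND sold > 14922)

Fix: Add parentheses around the OR so the AND applies to both alternatives

Corrected query:
SELECT id, author, sold FROM books WHERE (author = 'Atwood' OR author = 'Orwell') AND sold > 14922

Result:
id | author | sold 
---+--------+------
1  | Orwell | 28864
6  | Atwood | 44655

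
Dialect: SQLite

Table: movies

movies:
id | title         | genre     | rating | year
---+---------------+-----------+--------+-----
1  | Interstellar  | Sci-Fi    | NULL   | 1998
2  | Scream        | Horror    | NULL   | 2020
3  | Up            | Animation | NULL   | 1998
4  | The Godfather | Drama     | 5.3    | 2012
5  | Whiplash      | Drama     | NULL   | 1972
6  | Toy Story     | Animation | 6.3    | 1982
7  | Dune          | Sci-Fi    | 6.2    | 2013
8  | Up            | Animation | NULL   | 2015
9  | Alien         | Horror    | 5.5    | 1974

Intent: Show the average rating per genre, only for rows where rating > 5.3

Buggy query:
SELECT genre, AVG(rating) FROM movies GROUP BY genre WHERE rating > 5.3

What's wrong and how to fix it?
Bug: WHERE cannot follow GROUP BY

Fix: Place WHERE between FROM and GROUP BY

Corrected query:
SELECT genre, AVG(rating) FROM movies WHERE rating > 5.3 GROUP BY genre

Result:
genre     | AVG(rating)
----------+------------
Animation | 6.3        
Horror    | 5.5        
Sci-Fi    | 6.2        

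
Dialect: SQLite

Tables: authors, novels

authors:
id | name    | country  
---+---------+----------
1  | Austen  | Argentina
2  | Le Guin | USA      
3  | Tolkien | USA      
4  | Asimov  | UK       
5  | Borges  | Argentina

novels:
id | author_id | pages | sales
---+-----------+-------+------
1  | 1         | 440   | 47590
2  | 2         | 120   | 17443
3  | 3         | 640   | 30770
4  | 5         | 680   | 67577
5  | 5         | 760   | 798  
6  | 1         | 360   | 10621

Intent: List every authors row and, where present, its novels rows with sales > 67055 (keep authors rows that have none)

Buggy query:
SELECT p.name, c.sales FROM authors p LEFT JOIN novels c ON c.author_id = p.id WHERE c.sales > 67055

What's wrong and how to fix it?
Bug: A WHERE condition on the right-hand table after LEFT JOIN drops unmatched parents

Fix: Put 'c.sales > 67055' in the JOIN's ON clause instead of WHERE

Corrected query:
SELECT p.name, c.sales FROM authors p LEFT JOIN novels c ON c.author_id = p.id AND c.sales > 67055

Result:
name    | sales
--------+------
Austen  | NULL 
Le Guin | NULL 
Tolkien | NULL 
Asimov  | NULL 
Borges  | 67577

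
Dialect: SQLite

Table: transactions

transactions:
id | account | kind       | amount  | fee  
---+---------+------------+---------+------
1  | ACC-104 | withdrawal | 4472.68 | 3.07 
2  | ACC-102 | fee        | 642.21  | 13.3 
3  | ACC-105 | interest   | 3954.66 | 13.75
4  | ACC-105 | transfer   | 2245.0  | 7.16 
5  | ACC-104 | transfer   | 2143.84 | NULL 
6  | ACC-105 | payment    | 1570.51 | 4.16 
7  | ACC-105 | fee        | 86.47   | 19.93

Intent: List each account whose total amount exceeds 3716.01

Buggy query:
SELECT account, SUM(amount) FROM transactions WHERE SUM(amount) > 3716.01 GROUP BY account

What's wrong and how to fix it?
Bug: WHERE runs before GROUP BY, so aggregates aren't available there

Fix: Use HAVING (which filters groups after aggregation) instead of WHERE

Corrected query:
SELECT account, SUM(amount) FROM transactions GROUP BY account HAVING SUM(amount) > 3716.01

Result:
account | SUM(amount)
--------+------------
ACC-104 | 6616.52    
ACC-105 | 7856.64    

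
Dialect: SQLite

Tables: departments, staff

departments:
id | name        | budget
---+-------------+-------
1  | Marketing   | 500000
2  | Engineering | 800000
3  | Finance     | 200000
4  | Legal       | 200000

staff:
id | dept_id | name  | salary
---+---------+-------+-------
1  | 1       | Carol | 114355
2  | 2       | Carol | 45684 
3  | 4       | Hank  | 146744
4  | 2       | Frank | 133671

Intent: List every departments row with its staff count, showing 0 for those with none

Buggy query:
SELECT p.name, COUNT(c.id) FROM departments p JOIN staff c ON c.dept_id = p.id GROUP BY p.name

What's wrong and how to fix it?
Bug: An inner join excludes parents with zero children

Fix: Switch to LEFT JOIN to retain unmatched parent rows

Corrected query:
SELECT p.name, COUNT(c.id) FROM departments p LEFT JOIN staff c ON c.dept_id = p.id GROUP BY p.name

Result:
name        | COUNT(c.id)
------------+------------
Engineering | 2          
Finance     | 0          
Legal       | 1          
Marketing   | 1          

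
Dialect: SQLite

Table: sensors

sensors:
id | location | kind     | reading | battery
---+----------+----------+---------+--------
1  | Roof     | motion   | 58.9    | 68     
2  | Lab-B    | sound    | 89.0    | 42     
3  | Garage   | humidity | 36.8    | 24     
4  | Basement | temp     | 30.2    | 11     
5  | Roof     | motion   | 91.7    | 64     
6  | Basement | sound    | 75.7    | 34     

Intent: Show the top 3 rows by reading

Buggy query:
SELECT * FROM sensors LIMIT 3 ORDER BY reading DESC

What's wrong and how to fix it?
Bug: LIMIT must come after ORDER BY

Fix: Swap the clauses: ORDER BY first, then LIMIT

Corrected query:
SELECT * FROM sensors ORDER BY reading DESC LIMIT 3

Result:
id | location | kind   | reading | battery
---+----------+--------+---------+--------
5  | Roof     | motion | 91.7    | 64     
2  | Lab-B    | sound  | 89      | 42     
6  | Basement | sound  | 75.7    | 34     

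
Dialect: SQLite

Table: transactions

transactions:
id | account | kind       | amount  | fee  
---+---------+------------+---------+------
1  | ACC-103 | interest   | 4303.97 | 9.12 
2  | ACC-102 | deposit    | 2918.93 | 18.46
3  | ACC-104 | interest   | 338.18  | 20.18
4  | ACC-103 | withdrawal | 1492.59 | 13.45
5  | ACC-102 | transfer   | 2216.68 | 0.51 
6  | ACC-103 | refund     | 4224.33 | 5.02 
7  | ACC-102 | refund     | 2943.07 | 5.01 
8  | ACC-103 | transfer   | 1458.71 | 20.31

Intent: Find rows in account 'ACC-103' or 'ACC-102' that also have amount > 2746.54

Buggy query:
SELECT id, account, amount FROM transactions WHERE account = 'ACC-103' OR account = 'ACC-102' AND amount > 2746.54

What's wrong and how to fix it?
Bug: Without parentheses, AND is evaluated before OR, so the amount filter only applies to the 'ACC-102' branch

Fix: Group the OR with parentheses (or use IN), then AND the threshold

Corrected query:
SELECT id, account, amount FROM transactions WHERE (account = 'ACC-103' OR account = 'ACC-102') AND amount > 2746.54

Result:
id | account | amount 
---+---------+--------
1  | ACC-103 | 4303.97
2  | ACC-102 | 2918.93
6  | ACC-103 | 4224.33
7  | ACC-102 | 2943.07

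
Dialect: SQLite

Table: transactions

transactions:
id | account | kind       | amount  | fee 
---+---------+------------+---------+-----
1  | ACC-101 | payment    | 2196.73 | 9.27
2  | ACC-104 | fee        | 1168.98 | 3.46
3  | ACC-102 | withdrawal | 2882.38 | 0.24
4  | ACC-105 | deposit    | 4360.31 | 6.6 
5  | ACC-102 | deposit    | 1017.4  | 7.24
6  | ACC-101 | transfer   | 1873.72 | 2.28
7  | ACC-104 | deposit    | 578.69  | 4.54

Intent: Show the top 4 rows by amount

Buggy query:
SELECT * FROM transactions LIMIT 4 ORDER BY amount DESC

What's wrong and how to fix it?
Bug: LIMIT must come after ORDER BY

Fix: Swap the clauses: ORDER BY first, then LIMIT

Corrected query:
SELECT * FROM transactions ORDER BY amount DESC LIMIT 4

Result:
id | account | kind       | amount  | fee 
---+---------+------------+---------+-----
4  | ACC-105 | deposit    | 4360.31 | 6.6 
3  | ACC-102 | withdrawal | 2882.38 | 0.24
1  | ACC-101 | payment    | 2196.73 | 9.27
6  | ACC-101 | transfer   | 1873.72 | 2.28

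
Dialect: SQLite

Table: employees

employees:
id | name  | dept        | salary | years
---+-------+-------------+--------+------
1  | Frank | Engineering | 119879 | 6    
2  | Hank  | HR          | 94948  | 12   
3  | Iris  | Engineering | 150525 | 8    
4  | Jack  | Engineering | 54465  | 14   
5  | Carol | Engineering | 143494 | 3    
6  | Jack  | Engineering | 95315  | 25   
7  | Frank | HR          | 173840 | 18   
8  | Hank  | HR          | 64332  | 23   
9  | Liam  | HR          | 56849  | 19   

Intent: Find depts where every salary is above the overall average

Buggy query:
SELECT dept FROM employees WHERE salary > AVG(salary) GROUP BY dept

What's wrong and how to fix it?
Bug: AVG() is an aggregate; it can't sit directly in WHERE

Fix: Compute the overall average in a scalar subquery and compare each group's MIN against it in HAVING

Corrected query:
SELECT dept FROM employees GROUP BY dept HAVING MIN(salary) > (SELECT AVG(salary) FROM employees)

Result:
(no rows)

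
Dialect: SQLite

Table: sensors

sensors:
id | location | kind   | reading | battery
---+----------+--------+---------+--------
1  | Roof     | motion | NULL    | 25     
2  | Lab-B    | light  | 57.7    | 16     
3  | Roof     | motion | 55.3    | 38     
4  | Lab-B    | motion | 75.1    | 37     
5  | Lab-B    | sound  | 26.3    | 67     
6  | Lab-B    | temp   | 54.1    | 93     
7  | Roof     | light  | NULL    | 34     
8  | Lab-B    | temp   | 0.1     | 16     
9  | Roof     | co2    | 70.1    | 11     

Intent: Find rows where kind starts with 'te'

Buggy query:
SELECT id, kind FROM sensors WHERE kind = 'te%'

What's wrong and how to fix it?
Bug: Wildcards only work with LIKE; '=' treats '%' as a literal character

Fix: Use LIKE for wildcard pattern matching

Corrected query:
SELECT id, kind FROM sensors WHERE kind LIKE 'te%'

Result:
id | kind
---+-----
6  | temp
8  | temp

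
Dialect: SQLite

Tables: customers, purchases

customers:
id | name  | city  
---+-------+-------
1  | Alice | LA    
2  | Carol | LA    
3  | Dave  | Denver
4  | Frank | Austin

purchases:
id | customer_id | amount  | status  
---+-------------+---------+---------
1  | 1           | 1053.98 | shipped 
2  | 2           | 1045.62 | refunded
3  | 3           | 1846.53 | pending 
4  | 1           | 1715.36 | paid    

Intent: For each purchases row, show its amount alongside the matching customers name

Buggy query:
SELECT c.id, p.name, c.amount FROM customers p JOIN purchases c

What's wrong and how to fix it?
Bug: Missing join condition: each purchases row is matched to all customers rows instead of just its own

Fix: Add ON c.customer_id = p.id to the JOIN

Corrected query:
SELECT c.id, p.name, c.amount FROM customers p JOIN purchases c ON c.customer_id = p.id

Result:
id | name  | amount 
---+-------+--------
1  | Alice | 1053.98
2  | Carol | 1045.62
3  | Dave  | 1846.53
4  | Alice | 1715.36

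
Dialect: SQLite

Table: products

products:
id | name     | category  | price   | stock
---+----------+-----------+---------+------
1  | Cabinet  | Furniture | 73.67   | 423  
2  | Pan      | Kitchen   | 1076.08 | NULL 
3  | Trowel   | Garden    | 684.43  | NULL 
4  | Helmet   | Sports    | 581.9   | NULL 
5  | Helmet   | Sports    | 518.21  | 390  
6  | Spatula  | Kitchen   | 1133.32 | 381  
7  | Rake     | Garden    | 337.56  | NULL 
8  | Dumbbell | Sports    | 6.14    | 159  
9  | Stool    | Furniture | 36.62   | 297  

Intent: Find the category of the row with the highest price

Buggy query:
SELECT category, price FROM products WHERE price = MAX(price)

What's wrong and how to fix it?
Bug: WHERE is evaluated per row; an aggregate over the whole table isn't defined there

Fix: Wrap MAX in a scalar subquery so WHERE compares against a single value

Corrected query:
SELECT category, price FROM products WHERE price = (SELECT MAX(price) FROM products)

Result:
category | price  
---------+--------
Kitchen  | 1133.32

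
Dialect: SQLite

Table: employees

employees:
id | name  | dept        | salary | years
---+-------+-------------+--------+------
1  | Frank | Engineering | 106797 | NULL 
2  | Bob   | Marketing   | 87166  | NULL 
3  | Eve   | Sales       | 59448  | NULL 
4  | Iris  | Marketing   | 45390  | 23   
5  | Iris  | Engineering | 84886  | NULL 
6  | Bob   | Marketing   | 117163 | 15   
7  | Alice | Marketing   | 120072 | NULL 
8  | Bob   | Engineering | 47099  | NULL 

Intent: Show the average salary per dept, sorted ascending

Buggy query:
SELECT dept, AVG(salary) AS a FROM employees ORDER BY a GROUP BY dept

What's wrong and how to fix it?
Bug: ORDER BY appears before GROUP BY; SQL clause order requires GROUP BY first

Fix: Reorder: SELECT … FROM … GROUP BY … ORDER BY …

Corrected query:
SELECT dept, AVG(salary) AS a FROM employees GROUP BY dept ORDER BY a

Result:
dept        | a       
------------+---------
Sales       | 59448   
Engineering | 79594   
Marketing   | 92447.75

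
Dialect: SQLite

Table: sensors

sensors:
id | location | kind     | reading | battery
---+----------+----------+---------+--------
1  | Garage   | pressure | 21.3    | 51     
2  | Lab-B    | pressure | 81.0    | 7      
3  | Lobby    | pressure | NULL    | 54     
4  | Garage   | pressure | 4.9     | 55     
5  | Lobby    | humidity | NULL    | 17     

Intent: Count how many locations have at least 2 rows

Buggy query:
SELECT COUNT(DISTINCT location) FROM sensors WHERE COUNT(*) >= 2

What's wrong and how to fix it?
Bug: WHERE filters individual rows, not groups, so a group-level COUNT is invalid there

Fix: Use a subquery that GROUPs and filters with HAVING, then count its rows

Corrected query:
SELECT COUNT(*) FROM (SELECT location FROM sensors GROUP BY location HAVING COUNT(*) >= 2)

Result:
COUNT(*)
--------
2       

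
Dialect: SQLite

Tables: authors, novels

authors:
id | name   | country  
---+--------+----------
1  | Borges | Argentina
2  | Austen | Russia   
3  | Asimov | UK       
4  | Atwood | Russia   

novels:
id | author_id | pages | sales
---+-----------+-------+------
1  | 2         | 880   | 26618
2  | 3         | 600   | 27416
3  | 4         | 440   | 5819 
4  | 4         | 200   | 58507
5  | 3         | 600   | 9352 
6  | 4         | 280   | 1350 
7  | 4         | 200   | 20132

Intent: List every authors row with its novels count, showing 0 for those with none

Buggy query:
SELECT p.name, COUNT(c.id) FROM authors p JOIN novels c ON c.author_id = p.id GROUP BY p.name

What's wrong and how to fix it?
Bug: INNER JOIN drops authors rows that have no matching novels rows

Fix: Use LEFT JOIN so parents without children still appear (COUNT(c.id) gives 0)

Corrected query:
SELECT p.name, COUNT(c.id) FROM authors p LEFT JOIN novels c ON c.author_id = p.id GROUP BY p.name

Result:
name   | COUNT(c.id)
-------+------------
Asimov | 2          
Atwood | 4          
Austen | 1          
Borges | 0          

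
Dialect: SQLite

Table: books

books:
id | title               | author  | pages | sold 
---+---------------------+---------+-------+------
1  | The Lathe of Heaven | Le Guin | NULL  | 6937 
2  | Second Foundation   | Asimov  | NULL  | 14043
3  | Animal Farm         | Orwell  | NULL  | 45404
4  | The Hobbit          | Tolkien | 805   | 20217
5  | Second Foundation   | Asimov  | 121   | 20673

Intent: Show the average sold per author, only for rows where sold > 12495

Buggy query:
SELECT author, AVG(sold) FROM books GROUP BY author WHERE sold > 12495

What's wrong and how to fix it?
Bug: Row-level WHERE must come before GROUP BY in the clause order

Fix: Place WHERE between FROM and GROUP BY

Corrected query:
SELECT author, AVG(sold) FROM books WHERE sold > 12495 GROUP BY author

Result:
author  | AVG(sold)
--------+----------
Asimov  | 17358    
Orwell  | 45404    
Tolkien | 20217    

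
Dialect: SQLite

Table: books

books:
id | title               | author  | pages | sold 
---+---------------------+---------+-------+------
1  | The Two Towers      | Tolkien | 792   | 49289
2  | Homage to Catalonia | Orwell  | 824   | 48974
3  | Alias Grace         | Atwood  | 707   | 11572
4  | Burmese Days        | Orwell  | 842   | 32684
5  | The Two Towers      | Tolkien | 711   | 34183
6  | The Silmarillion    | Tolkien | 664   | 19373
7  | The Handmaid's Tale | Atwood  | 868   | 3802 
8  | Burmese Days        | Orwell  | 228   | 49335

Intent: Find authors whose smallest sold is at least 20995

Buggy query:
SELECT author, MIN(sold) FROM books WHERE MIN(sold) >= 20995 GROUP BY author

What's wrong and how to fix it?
Bug: Aggregates like MIN are computed per group after WHERE runs

Fix: Use HAVING for the per-group MIN condition

Corrected query:
SELECT author, MIN(sold) FROM books GROUP BY author HAVING MIN(sold) >= 20995

Result:
author | MIN(sold)
-------+----------
Orwell | 32684    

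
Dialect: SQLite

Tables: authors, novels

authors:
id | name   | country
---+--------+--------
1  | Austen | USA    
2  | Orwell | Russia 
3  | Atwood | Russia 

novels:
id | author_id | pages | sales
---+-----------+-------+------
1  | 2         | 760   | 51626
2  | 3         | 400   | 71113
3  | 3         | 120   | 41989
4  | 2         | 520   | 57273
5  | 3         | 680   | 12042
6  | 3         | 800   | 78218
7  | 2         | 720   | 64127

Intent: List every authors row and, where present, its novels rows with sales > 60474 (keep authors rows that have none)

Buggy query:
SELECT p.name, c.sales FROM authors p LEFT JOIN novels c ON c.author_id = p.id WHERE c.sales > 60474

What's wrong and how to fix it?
Bug: A WHERE condition on the right-hand table after LEFT JOIN drops unmatched parents

Fix: Put 'c.sales > 60474' in the JOIN's ON clause instead of WHERE

Corrected query:
SELECT p.name, c.sales FROM authors p LEFT JOIN novels c ON c.author_id = p.id AND c.sales > 60474

Result:
name   | sales
-------+------
Austen | NULL 
Orwell | 64127
Atwood | 71113
Atwood | 78218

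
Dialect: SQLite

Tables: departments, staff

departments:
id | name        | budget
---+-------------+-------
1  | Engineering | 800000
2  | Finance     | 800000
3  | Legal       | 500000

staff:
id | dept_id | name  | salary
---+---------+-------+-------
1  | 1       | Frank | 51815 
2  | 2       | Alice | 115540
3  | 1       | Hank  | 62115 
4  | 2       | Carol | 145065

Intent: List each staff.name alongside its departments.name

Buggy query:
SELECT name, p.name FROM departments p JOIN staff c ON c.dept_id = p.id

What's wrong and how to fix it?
Bug: 'name' exists in both joined tables, so the database can't tell which one is meant

Fix: Prefix ambiguous columns with the table alias

Corrected query:
SELECT c.name, p.name FROM departments p JOIN staff c ON c.dept_id = p.id

Result:
name  | name       
------+------------
Frank | Engineering
Alice | Finance    
Hank  | Engineering
Carol | Finance    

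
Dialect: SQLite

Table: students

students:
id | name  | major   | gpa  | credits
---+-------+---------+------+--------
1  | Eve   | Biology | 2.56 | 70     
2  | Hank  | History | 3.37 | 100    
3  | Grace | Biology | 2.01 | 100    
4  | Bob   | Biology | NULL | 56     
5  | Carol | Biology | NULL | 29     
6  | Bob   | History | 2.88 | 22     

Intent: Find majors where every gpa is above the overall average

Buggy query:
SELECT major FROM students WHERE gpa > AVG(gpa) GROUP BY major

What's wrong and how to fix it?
Bug: AVG() is an aggregate; it can't sit directly in WHERE

Fix: Compute the overall average in a scalar subquery and compare each group's MIN against it in HAVING

Corrected query:
SELECT major FROM students GROUP BY major HAVING MIN(gpa) > (SELECT AVG(gpa) FROM students)

Result:
major  
-------
History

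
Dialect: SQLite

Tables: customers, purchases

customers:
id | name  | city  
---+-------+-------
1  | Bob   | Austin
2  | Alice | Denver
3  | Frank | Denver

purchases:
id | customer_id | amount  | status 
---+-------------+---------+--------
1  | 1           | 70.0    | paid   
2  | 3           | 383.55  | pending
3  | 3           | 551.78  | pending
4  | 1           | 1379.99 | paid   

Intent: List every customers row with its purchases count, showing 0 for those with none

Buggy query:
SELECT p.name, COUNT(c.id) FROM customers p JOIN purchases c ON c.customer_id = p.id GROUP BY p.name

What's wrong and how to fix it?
Bug: An inner join excludes parents with zero children

Fix: Use LEFT JOIN so parents without children still appear (COUNT(c.id) gives 0)

Corrected query:
SELECT p.name, COUNT(c.id) FROM customers p LEFT JOIN purchases c ON c.customer_id = p.id GROUP BY p.name

Result:
name  | COUNT(c.id)
------+------------
Alice | 0          
Bob   | 2          
Frank | 2          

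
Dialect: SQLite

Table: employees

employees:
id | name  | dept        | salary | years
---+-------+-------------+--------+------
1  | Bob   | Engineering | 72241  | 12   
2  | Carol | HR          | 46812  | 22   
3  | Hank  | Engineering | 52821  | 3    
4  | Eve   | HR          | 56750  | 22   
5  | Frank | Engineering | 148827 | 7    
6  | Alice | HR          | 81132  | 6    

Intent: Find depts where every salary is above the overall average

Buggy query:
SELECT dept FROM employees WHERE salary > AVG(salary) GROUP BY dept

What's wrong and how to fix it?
Bug: WHERE evaluates per row before aggregation, so AVG() is unavailable

Fix: Use a subquery for AVG and a HAVING MIN(...) filter so the condition holds for every row in the group

Corrected query:
SELECT dept FROM employees GROUP BY dept HAVING MIN(salary) > (SELECT AVG(salary) FROM employees)

Result:
(no rows)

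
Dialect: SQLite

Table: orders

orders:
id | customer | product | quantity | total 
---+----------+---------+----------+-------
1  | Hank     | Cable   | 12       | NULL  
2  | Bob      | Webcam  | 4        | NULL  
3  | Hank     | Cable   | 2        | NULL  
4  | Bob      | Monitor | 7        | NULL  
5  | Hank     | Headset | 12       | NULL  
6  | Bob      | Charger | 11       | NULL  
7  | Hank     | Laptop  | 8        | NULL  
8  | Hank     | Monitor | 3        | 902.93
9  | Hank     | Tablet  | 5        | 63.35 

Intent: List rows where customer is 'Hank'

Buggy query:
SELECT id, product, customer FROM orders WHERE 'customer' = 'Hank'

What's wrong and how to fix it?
Bug: Single quotes denote string literals in SQL; the column name is being compared as a constant string

Fix: Remove the quotes around the column name (or use double quotes for an identifier)

Corrected query:
SELECT id, product, customer FROM orders WHERE customer = 'Hank'

Result:
id | product | customer
---+---------+---------
1  | Cable   | Hank    
3  | Cable   | Hank    
5  | Headset | Hank    
7  | Laptop  | Hank    
8  | Monitor | Hank    
9  | Tablet  | Hank    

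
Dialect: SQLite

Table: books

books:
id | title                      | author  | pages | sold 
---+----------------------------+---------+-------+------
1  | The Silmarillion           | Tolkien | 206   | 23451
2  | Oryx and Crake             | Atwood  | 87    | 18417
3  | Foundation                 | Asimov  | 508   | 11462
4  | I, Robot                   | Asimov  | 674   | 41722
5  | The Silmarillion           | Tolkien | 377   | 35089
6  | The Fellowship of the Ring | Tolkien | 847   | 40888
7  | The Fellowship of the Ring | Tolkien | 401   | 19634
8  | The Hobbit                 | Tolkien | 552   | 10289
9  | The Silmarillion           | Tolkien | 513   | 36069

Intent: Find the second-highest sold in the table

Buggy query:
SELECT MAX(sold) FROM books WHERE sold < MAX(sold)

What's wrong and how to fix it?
Bug: MAX(sold) on the right of the comparison is an aggregate-in-WHERE error

Fix: Compute the overall MAX in a subquery, then take MAX of rows below it

Corrected query:
SELECT MAX(sold) FROM books WHERE sold < (SELECT MAX(sold) FROM books)

Result:
MAX(sold)
---------
40888    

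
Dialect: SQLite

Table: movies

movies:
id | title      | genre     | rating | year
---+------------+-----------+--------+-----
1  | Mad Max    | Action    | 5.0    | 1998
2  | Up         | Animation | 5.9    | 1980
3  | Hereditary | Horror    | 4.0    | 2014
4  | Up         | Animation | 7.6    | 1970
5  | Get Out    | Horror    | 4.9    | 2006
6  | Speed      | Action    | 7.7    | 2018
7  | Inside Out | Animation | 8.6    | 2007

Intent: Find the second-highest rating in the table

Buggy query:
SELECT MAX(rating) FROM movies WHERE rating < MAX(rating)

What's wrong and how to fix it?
Bug: MAX(rating) on the right of the comparison is an aggregate-in-WHERE error

Fix: Put the inner MAX in a scalar subquery

Corrected query:
SELECT MAX(rating) FROM movies WHERE rating < (SELECT MAX(rating) FROM movies)

Result:
MAX(rating)
-----------
7.7        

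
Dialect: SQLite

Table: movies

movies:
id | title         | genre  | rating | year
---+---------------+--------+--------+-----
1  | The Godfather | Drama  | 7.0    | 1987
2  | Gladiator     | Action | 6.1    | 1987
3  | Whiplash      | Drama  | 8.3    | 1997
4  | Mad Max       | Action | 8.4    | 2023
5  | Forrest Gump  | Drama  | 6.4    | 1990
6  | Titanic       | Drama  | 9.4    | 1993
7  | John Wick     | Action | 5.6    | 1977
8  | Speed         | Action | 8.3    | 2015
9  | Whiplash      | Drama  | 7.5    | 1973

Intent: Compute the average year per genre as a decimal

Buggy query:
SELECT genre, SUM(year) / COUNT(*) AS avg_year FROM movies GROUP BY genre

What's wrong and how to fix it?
Bug: SUM(year) and COUNT(*) are both integers; the division truncates the fractional part

Fix: Multiply by 1.0 (or CAST to REAL) to force floating-point division

Corrected query:
SELECT genre, SUM(year) * 1.0 / COUNT(*) AS avg_year FROM movies GROUP BY genre

Result:
genre  | avg_year
-------+---------
Action | 2000.5  
Drama  | 1988    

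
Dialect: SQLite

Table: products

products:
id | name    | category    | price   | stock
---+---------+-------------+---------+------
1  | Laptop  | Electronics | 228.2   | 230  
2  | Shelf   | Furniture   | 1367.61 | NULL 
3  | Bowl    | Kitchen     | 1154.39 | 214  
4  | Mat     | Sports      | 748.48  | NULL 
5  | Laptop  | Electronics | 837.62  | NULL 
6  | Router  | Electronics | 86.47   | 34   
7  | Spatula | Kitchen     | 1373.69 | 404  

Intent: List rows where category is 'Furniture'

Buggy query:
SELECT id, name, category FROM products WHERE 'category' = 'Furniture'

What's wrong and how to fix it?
Bug: 'category' in single quotes is a string literal, not the column; the comparison is literal-vs-literal and never true

Fix: Reference the column as category without single quotes

Corrected query:
SELECT id, name, category FROM products WHERE category = 'Furniture'

Result:
id | name  | category 
---+-------+----------
2  | Shelf | Furniture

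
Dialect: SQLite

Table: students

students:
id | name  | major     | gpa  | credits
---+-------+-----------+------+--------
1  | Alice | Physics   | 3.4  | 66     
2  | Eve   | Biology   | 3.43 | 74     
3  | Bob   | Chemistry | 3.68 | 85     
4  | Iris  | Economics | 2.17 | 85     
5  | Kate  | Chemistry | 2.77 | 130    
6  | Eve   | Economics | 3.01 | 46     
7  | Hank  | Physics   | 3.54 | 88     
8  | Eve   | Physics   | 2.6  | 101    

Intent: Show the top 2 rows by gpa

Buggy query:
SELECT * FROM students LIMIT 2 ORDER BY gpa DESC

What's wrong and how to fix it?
Bug: ORDER BY cannot follow LIMIT; LIMIT is the final clause

Fix: Sort with ORDER BY, then apply LIMIT

Corrected query:
SELECT * FROM students ORDER BY gpa DESC LIMIT 2

Result:
id | name | major     | gpa  | credits
---+------+-----------+------+--------
3  | Bob  | Chemistry | 3.68 | 85     
7  | Hank | Physics   | 3.54 | 88     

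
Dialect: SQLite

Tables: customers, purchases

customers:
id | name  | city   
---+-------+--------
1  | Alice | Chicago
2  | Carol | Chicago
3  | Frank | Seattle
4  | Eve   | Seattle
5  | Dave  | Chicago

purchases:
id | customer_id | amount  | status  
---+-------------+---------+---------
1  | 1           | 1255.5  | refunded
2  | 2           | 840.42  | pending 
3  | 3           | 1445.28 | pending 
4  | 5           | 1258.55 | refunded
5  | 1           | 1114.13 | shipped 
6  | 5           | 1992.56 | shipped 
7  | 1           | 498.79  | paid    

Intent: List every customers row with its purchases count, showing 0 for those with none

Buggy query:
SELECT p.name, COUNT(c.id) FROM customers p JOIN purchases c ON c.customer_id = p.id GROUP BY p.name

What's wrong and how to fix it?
Bug: INNER JOIN drops customers rows that have no matching purchases rows

Fix: Use LEFT JOIN so parents without children still appear (COUNT(c.id) gives 0)

Corrected query:
SELECT p.name, COUNT(c.id) FROM customers p LEFT JOIN purchases c ON c.customer_id = p.id GROUP BY p.name

Result:
name  | COUNT(c.id)
------+------------
Alice | 3          
Carol | 1          
Dave  | 2          
Eve   | 0          
Frank | 1          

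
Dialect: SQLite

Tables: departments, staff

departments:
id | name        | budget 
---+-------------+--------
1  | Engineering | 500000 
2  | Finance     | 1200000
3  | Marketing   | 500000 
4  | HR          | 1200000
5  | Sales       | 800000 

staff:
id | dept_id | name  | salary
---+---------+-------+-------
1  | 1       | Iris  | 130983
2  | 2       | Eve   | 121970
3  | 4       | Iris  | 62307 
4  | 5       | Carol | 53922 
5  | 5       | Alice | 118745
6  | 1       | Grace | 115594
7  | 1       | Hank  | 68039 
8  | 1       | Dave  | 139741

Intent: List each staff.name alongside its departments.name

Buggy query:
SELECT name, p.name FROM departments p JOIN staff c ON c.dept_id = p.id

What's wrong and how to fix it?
Bug: 'name' exists in both joined tables, so the database can't tell which one is meant

Fix: Prefix ambiguous columns with the table alias

Corrected query:
SELECT c.name, p.name FROM departments p JOIN staff c ON c.dept_id = p.id

Result:
name  | name       
------+------------
Iris  | Engineering
Eve   | Finance    
Iris  | HR         
Carol | Sales      
Alice | Sales      
Grace | Engineering
Hank  | Engineering
Dave  | Engineering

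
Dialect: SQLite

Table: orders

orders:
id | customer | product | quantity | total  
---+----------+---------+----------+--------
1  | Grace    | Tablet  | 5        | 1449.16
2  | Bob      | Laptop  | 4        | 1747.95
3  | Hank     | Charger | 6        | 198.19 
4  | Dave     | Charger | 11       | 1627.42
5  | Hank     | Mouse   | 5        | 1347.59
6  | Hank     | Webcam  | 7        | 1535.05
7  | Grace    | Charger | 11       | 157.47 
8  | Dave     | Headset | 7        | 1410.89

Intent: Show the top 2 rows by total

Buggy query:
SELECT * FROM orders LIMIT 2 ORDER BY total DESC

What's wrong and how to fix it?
Bug: LIMIT must come after ORDER BY

Fix: Sort with ORDER BY, then apply LIMIT

Corrected query:
SELECT * FROM orders ORDER BY total DESC LIMIT 2

Result:
id | customer | product | quantity | total  
---+----------+---------+----------+--------
2  | Bob      | Laptop  | 4        | 1747.95
4  | Dave     | Charger | 11       | 1627.42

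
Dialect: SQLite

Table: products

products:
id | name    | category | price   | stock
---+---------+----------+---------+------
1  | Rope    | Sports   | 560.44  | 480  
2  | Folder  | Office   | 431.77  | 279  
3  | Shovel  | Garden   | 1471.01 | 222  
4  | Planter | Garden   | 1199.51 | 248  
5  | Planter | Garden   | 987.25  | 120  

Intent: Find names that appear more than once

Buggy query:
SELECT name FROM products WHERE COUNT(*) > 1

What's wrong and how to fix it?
Bug: COUNT(*) is an aggregate and cannot be used in WHERE

Fix: GROUP BY name, then filter groups with HAVING COUNT(*) > 1

Corrected query:
SELECT name FROM products GROUP BY name HAVING COUNT(*) > 1

Result:
name   
-------
Planter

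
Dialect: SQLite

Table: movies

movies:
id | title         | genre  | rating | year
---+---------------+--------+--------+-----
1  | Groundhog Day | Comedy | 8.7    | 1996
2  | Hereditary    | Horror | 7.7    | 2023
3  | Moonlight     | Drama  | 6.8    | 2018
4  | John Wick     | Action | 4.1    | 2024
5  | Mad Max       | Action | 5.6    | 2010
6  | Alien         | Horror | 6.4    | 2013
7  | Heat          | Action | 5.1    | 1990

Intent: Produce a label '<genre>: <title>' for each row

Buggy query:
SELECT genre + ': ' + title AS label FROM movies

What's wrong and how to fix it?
Bug: '+' is numeric addition; on text columns SQLite converts them to 0 instead of concatenating

Fix: Replace + with || to concatenate text

Corrected query:
SELECT genre || ': ' || title AS label FROM movies

Result:
label                
---------------------
Comedy: Groundhog Day
Horror: Hereditary   
Drama: Moonlight     
Action: John Wick    
Action: Mad Max      
Horror: Alien        
Action: Heat         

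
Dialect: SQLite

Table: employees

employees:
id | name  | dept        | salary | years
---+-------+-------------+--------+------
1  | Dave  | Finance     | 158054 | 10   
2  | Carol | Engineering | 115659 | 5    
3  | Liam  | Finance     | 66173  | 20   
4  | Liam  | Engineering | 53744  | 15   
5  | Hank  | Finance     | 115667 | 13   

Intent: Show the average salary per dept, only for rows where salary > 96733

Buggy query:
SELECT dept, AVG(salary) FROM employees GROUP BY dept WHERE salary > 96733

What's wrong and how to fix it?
Bug: WHERE cannot follow GROUP BY

Fix: Place WHERE between FROM and GROUP BY

Corrected query:
SELECT dept, AVG(salary) FROM employees WHERE salary > 96733 GROUP BY dept

Result:
dept        | AVG(salary)
------------+------------
Engineering | 115659     
Finance     | 136860.5   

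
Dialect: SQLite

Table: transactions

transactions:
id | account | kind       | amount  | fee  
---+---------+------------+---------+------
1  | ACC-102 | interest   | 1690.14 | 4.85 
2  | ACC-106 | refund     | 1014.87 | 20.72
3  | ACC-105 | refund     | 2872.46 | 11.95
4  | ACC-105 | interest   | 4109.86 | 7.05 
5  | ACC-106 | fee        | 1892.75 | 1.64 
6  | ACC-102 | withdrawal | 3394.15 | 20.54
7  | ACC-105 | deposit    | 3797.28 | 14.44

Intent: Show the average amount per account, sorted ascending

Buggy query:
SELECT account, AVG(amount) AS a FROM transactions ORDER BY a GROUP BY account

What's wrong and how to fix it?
Bug: GROUP BY must precede ORDER BY

Fix: Reorder: SELECT … FROM … GROUP BY … ORDER BY …

Corrected query:
SELECT account, AVG(amount) AS a FROM transactions GROUP BY account ORDER BY a

Result:
account | a       
--------+---------
ACC-106 | 1453.81 
ACC-102 | 2542.145
ACC-105 | 3593.2  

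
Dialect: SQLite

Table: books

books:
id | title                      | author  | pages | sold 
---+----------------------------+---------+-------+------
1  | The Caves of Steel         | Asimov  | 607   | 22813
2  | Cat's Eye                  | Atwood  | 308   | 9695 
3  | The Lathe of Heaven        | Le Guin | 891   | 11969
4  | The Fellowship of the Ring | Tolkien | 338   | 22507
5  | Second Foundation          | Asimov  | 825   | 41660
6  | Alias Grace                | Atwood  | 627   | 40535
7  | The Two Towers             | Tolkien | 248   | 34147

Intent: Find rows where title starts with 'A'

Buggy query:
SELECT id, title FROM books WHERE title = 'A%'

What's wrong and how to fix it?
Bug: '=' compares the literal string including the % character; pattern matching needs LIKE

Fix: Replace '=' with LIKE so 'A%' is treated as a pattern

Corrected query:
SELECT id, title FROM books WHERE title LIKE 'A%'

Result:
id | title      
---+------------
6  | Alias Grace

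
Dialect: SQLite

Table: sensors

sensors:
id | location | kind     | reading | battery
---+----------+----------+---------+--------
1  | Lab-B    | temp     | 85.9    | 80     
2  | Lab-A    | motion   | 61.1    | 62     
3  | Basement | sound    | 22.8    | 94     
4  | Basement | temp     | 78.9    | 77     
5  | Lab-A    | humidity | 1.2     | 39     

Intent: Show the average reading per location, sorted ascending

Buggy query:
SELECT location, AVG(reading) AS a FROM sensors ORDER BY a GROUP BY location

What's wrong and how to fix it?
Bug: GROUP BY must precede ORDER BY

Fix: Move ORDER BY to the end, after GROUP BY

Corrected query:
SELECT location, AVG(reading) AS a FROM sensors GROUP BY location ORDER BY a

Result:
location | a    
---------+------
Lab-A    | 31.15
Basement | 50.85
Lab-B    | 85.9 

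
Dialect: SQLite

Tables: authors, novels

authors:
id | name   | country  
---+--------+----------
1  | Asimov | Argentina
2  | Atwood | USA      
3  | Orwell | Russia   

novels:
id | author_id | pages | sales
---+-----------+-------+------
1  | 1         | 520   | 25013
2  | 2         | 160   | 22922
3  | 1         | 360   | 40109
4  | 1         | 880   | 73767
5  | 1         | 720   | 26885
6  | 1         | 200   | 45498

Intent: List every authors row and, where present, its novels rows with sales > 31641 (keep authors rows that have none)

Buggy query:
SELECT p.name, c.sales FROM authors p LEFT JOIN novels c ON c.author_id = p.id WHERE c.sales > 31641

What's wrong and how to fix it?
Bug: Filtering c.sales in WHERE discards the NULL rows produced by LEFT JOIN, turning it into an inner join

Fix: Put 'c.sales > 31641' in the JOIN's ON clause instead of WHERE

Corrected query:
SELECT p.name, c.sales FROM authors p LEFT JOIN novels c ON c.author_id = p.id AND c.sales > 31641

Result:
name   | sales
-------+------
Asimov | 40109
Asimov | 45498
Asimov | 73767
Atwood | NULL 
Orwell | NULL 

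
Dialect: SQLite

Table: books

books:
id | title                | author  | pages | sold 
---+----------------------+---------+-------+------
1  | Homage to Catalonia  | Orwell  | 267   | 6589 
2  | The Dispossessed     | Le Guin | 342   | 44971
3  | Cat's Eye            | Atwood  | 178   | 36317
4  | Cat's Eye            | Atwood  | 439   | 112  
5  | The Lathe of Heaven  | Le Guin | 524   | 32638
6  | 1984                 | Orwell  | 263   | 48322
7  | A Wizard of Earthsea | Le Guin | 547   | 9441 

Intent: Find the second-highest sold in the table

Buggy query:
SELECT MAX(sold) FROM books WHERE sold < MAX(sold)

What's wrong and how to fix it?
Bug: MAX(sold) on the right of the comparison is an aggregate-in-WHERE error

Fix: Compute the overall MAX in a subquery, then take MAX of rows below it

Corrected query:
SELECT MAX(sold) FROM books WHERE sold < (SELECT MAX(sold) FROM books)

Result:
MAX(sold)
---------
44971    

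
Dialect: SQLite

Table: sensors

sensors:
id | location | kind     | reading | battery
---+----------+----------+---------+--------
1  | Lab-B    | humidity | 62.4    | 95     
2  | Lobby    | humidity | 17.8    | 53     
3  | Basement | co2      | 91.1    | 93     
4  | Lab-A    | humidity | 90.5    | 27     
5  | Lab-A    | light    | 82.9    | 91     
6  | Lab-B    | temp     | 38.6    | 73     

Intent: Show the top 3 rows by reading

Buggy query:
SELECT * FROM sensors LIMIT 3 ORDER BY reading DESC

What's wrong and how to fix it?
Bug: LIMIT must come after ORDER BY

Fix: Sort with ORDER BY, then apply LIMIT

Corrected query:
SELECT * FROM sensors ORDER BY reading DESC LIMIT 3

Result:
id | location | kind     | reading | battery
---+----------+----------+---------+--------
3  | Basement | co2      | 91.1    | 93     
4  | Lab-A    | humidity | 90.5    | 27     
5  | Lab-A    | light    | 82.9    | 91     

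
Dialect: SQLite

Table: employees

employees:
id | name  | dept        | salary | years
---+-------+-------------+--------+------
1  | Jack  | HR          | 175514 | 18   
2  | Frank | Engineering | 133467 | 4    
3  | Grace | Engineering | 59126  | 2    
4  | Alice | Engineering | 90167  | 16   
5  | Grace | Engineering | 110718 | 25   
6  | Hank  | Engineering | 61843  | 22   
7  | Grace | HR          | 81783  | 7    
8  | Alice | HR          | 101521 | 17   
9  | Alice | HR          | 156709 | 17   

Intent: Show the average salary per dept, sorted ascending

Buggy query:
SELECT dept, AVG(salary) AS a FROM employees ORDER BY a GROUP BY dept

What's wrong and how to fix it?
Bug: ORDER BY appears before GROUP BY; SQL clause order requires GROUP BY first

Fix: Move ORDER BY to the end, after GROUP BY

Corrected query:
SELECT dept, AVG(salary) AS a FROM employees GROUP BY dept ORDER BY a

Result:
dept        | a        
------------+----------
Engineering | 91064.2  
HR          | 128881.75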